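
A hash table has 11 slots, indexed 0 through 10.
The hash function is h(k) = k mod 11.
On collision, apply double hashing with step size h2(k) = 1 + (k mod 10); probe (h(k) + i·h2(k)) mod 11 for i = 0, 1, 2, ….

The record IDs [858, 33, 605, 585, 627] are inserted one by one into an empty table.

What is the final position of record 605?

6

858: h=0 → slot 0
33: h=0, h2=4, probe 0,4 → slot 4
605: h=0, h2=6, probe 0,6 → slot 6
585: h=2 → slot 2
627: h=0, h2=8, probe 0,8 → slot 8
Table: [858, —, 585, —, 33, —, 605, —, 627, —, —]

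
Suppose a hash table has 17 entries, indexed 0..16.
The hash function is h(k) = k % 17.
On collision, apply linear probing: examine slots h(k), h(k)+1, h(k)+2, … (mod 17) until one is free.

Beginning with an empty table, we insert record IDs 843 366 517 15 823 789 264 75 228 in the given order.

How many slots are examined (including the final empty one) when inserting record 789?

5

Insert 843: h=10, slot 10 empty -> index 10.
Insert 366: h=9, slot 9 empty -> index 9.
Insert 517: h=7, slot 7 empty -> index 7.
Insert 15: h=15, slot 15 empty -> index 15.
Insert 823: h=7, slot 7 occupied -> index 8.
Insert 789: h=7, slots 7,8,9,10 occupied -> index 11.
Insert 264: h=9, slots 9,10,11 occupied -> index 12.
Insert 75: h=7, slots 7,8,9,10,11,12 occupied -> index 13.
Insert 228: h=7, slots 7,8,9,10,11,12,13 occupied -> index 14.
Table: [∅, ∅, ∅, ∅, ∅, ∅, ∅, 517, 823, 366, 843, 789, 264, 75, 228, 15, ∅]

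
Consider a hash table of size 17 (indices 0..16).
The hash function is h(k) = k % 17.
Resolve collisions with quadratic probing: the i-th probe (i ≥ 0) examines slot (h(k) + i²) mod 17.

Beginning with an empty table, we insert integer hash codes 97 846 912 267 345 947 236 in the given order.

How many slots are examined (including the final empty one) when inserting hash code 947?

4

97 hashes to 12; slot 12 is free → place at 12.
846 hashes to 13; slot 13 is free → place at 13.
912 hashes to 11; slot 11 is free → place at 11.
267 hashes to 12; 12,13 taken → place at 16.
345 hashes to 5; slot 5 is free → place at 5.
947 hashes to 12; 12,13,16 taken → place at 4.
236 hashes to 15; slot 15 is free → place at 15.
Table: [_, _, _, _, 947, 345, _, _, _, _, _, 912, 97, 846, _, 236, 267]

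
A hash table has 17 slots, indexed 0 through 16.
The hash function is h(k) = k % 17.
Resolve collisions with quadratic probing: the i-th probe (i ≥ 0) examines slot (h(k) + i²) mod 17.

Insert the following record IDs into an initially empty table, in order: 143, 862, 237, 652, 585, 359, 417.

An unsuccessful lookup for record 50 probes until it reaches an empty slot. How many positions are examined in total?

143 hashes to 7; slot 7 is free -> place at 7.
862 hashes to 12; slot 12 is free -> place at 12.
237 hashes to 16; slot 16 is free -> place at 16.
652 hashes to 6; slot 6 is free -> place at 6.
585 hashes to 7; 7 taken -> place at 8.
359 hashes to 2; slot 2 is free -> place at 2.
417 hashes to 9; slot 9 is free -> place at 9.
Table: [-, -, 359, -, -, -, 652, 143, 585, 417, -, -, 862, -, -, -, 237]
Lookup 50: h=16, probe 16,0 → slot 0 empty, not found.

2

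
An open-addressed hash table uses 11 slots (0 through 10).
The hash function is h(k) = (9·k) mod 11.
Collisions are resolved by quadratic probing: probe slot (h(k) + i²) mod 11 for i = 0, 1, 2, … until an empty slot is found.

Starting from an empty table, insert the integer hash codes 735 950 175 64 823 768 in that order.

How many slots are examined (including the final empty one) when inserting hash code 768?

5

735: h=4 -> slot 4
950: h=3 -> slot 3
175: h=2 -> slot 2
64: h=4, probe 4,5 -> slot 5
823: h=4, probe 4,5,8 -> slot 8
768: h=4, probe 4,5,8,2,9 -> slot 9
Table: [∅, ∅, 175, 950, 735, 64, ∅, ∅, 823, 768, ∅]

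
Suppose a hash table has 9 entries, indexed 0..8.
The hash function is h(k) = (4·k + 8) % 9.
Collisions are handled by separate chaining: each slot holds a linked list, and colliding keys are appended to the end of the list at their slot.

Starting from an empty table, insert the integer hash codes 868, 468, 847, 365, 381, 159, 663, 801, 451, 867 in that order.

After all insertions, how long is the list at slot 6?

868 → bucket 6
468 → bucket 8
847 → bucket 3
365 → bucket 1
381 → bucket 2
159 → bucket 5
663 → bucket 5 (collision)
801 → bucket 8 (collision)
451 → bucket 3 (collision)
867 → bucket 2 (collision)
Final buckets:
0: _
1: 365
2: 381 -> 867
3: 847 -> 451
4: _
5: 159 -> 663
6: 868
7: _
8: 468 -> 801

1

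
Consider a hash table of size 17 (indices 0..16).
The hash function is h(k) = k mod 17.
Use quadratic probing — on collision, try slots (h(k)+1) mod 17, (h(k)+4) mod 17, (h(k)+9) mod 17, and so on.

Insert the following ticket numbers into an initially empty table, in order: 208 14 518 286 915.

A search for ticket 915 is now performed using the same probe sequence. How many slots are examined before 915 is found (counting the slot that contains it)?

208: h=4 → slot 4
14: h=14 → slot 14
518: h=8 → slot 8
286: h=14, probe 14,15 → slot 15
915: h=14, probe 14,15,1 → slot 1
Table: [_, 915, _, _, 208, _, _, _, 518, _, _, _, _, _, 14, 286, _]
Lookup 915: h=14, probe 14,15,1 → found at 1.

3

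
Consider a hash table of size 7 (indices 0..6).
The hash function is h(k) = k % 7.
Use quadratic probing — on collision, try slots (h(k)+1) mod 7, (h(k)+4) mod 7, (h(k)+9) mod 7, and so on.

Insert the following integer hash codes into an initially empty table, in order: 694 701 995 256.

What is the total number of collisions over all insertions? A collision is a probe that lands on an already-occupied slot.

694: h=1 -> slot 1
701: h=1, probe 1,2 -> slot 2
995: h=1, probe 1,2,5 -> slot 5
256: h=4 -> slot 4
Table: [—, 694, 701, —, 256, 995, —]

3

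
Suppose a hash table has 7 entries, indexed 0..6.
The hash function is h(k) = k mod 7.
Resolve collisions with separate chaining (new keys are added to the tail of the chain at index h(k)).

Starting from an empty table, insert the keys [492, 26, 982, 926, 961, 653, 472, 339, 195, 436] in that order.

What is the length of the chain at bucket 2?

6

492 -> bucket 2
26 -> bucket 5
982 -> bucket 2 (collision)
926 -> bucket 2 (collision)
961 -> bucket 2 (collision)
653 -> bucket 2 (collision)
472 -> bucket 3
339 -> bucket 3 (collision)
195 -> bucket 6
436 -> bucket 2 (collision)
Final buckets:
0: .
1: .
2: 492 -> 982 -> 926 -> 961 -> 653 -> 436
3: 472 -> 339
4: .
5: 26
6: 195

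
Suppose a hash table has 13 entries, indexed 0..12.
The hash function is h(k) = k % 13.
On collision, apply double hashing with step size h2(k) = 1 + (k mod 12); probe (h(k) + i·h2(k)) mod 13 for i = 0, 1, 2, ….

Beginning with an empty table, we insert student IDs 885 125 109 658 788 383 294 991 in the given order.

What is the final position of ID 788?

4

Insert 885: h=1, slot 1 empty → index 1.
Insert 125: h=8, slot 8 empty → index 8.
Insert 109: h=5, slot 5 empty → index 5.
Insert 658: h=8, h2=11, slot 8 occupied → index 6.
Insert 788: h=8, h2=9, slot 8 occupied → index 4.
Insert 383: h=6, h2=12, slots 6,5,4 occupied → index 3.
Insert 294: h=8, h2=7, slot 8 occupied → index 2.
Insert 991: h=3, h2=8, slot 3 occupied → index 11.
Table: [∅, 885, 294, 383, 788, 109, 658, ∅, 125, ∅, ∅, 991, ∅]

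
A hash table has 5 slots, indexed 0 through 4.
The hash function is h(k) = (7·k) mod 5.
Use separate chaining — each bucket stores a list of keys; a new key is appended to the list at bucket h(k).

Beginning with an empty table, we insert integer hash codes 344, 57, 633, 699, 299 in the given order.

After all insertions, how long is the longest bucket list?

344 -> bucket 3
57 -> bucket 4
633 -> bucket 1
699 -> bucket 3 (collision)
299 -> bucket 3 (collision)
Final buckets:
0: -
1: 633
2: -
3: 344 -> 699 -> 299
4: 57

3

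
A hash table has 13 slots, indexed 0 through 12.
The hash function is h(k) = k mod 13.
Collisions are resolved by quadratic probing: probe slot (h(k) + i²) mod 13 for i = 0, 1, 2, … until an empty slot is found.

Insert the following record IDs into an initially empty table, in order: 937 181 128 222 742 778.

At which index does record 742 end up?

937: h=1 -> slot 1
181: h=12 -> slot 12
128: h=11 -> slot 11
222: h=1, probe 1,2 -> slot 2
742: h=1, probe 1,2,5 -> slot 5
778: h=11, probe 11,12,2,7 -> slot 7
Table: [-, 937, 222, -, -, 742, -, 778, -, -, -, 128, 181]

5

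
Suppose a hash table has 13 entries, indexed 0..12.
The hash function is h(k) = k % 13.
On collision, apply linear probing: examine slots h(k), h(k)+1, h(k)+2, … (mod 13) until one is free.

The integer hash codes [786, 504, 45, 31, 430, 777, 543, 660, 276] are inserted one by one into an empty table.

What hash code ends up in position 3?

276

786: h=6 -> slot 6
504: h=10 -> slot 10
45: h=6, probe 6,7 -> slot 7
31: h=5 -> slot 5
430: h=1 -> slot 1
777: h=10, probe 10,11 -> slot 11
543: h=10, probe 10,11,12 -> slot 12
660: h=10, probe 10,11,12,0 -> slot 0
276: h=3 -> slot 3
Table: [660, 430, —, 276, —, 31, 786, 45, —, —, 504, 777, 543]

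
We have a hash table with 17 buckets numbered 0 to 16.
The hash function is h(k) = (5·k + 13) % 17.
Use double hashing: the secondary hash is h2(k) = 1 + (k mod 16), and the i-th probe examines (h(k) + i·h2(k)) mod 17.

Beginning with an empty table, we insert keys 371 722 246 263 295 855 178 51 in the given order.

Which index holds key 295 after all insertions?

0

Insert 371: h=15, slot 15 empty -> index 15.
Insert 722: h=2, slot 2 empty -> index 2.
Insert 246: h=2, h2=7, slot 2 occupied -> index 9.
Insert 263: h=2, h2=8, slot 2 occupied -> index 10.
Insert 295: h=9, h2=8, slot 9 occupied -> index 0.
Insert 855: h=4, slot 4 empty -> index 4.
Insert 178: h=2, h2=3, slot 2 occupied -> index 5.
Insert 51: h=13, slot 13 empty -> index 13.
Table: [295, ∅, 722, ∅, 855, 178, ∅, ∅, ∅, 246, 263, ∅, ∅, 51, ∅, 371, ∅]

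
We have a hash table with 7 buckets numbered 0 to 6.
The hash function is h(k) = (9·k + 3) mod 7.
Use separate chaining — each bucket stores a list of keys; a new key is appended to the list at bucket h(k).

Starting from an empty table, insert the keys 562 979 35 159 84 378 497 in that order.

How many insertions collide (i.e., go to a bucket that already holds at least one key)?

3

Insert 562: h=0, bucket 0 empty → new chain.
Insert 979: h=1, bucket 1 empty → new chain.
Insert 35: h=3, bucket 3 empty → new chain.
Insert 159: h=6, bucket 6 empty → new chain.
Insert 84: h=3, bucket 3 nonempty → append to chain.
Insert 378: h=3, bucket 3 nonempty → append to chain.
Insert 497: h=3, bucket 3 nonempty → append to chain.
Final buckets:
0: 562
1: 979
2: .
3: 35 -> 84 -> 378 -> 497
4: .
5: .
6: 159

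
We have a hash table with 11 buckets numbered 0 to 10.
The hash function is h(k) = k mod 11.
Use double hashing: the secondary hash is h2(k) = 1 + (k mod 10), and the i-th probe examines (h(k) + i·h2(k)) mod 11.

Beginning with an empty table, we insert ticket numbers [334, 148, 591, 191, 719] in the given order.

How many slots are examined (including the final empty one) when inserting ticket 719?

Insert 334: h=4, slot 4 empty → index 4.
Insert 148: h=5, slot 5 empty → index 5.
Insert 591: h=8, slot 8 empty → index 8.
Insert 191: h=4, h2=2, slot 4 occupied → index 6.
Insert 719: h=4, h2=10, slot 4 occupied → index 3.
Table: [-, -, -, 719, 334, 148, 191, -, 591, -, -]

2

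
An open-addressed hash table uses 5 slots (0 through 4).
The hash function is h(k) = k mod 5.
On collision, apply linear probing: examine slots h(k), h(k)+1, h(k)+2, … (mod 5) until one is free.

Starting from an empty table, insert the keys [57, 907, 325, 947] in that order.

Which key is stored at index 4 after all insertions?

Insert 57: h=2, slot 2 empty -> index 2.
Insert 907: h=2, slot 2 occupied -> index 3.
Insert 325: h=0, slot 0 empty -> index 0.
Insert 947: h=2, slots 2,3 occupied -> index 4.
Table: [325, _, 57, 907, 947]

947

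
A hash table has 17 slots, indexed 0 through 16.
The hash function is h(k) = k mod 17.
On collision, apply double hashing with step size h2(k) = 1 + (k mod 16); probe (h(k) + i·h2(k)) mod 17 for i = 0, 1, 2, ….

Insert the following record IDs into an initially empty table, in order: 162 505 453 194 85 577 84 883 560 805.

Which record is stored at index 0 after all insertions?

85

162 hashes to 9; slot 9 is free => place at 9.
505 hashes to 12; slot 12 is free => place at 12.
453 hashes to 11; slot 11 is free => place at 11.
194 hashes to 7; slot 7 is free => place at 7.
85 hashes to 0; slot 0 is free => place at 0.
577 hashes to 16; slot 16 is free => place at 16.
84 hashes to 16, h2=5; 16 taken => place at 4.
883 hashes to 16, h2=4; 16 taken => place at 3.
560 hashes to 16, h2=1; 16,0 taken => place at 1.
805 hashes to 6; slot 6 is free => place at 6.
Table: [85, 560, -, 883, 84, -, 805, 194, -, 162, -, 453, 505, -, -, -, 577]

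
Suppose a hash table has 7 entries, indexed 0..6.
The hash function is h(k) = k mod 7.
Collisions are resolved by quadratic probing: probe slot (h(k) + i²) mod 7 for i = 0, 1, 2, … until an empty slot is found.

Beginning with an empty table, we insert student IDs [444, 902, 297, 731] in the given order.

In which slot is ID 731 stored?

0

Insert 444: h=3, slot 3 empty => index 3.
Insert 902: h=6, slot 6 empty => index 6.
Insert 297: h=3, slot 3 occupied => index 4.
Insert 731: h=3, slots 3,4 occupied => index 0.
Table: [731, _, _, 444, 297, _, 902]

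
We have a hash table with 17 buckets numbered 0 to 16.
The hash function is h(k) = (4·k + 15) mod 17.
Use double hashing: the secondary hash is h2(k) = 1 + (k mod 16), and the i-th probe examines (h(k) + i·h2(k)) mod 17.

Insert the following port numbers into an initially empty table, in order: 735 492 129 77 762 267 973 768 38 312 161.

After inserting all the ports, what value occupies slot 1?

38

735 hashes to 14; slot 14 is free → place at 14.
492 hashes to 11; slot 11 is free → place at 11.
129 hashes to 4; slot 4 is free → place at 4.
77 hashes to 0; slot 0 is free → place at 0.
762 hashes to 3; slot 3 is free → place at 3.
267 hashes to 12; slot 12 is free → place at 12.
973 hashes to 14, h2=14; 14,11 taken → place at 8.
768 hashes to 10; slot 10 is free → place at 10.
38 hashes to 14, h2=7; 14,4,11 taken → place at 1.
312 hashes to 5; slot 5 is free → place at 5.
161 hashes to 13; slot 13 is free → place at 13.
Table: [77, 38, _, 762, 129, 312, _, _, 973, _, 768, 492, 267, 161, 735, _, _]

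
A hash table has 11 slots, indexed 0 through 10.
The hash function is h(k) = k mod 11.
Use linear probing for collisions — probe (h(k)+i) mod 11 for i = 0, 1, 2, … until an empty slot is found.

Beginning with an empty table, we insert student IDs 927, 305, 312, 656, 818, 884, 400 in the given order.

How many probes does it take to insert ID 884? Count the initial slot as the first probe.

927 hashes to 3; slot 3 is free -> place at 3.
305 hashes to 8; slot 8 is free -> place at 8.
312 hashes to 4; slot 4 is free -> place at 4.
656 hashes to 7; slot 7 is free -> place at 7.
818 hashes to 4; 4 taken -> place at 5.
884 hashes to 4; 4,5 taken -> place at 6.
400 hashes to 4; 4,5,6,7,8 taken -> place at 9.
Table: [-, -, -, 927, 312, 818, 884, 656, 305, 400, -]

3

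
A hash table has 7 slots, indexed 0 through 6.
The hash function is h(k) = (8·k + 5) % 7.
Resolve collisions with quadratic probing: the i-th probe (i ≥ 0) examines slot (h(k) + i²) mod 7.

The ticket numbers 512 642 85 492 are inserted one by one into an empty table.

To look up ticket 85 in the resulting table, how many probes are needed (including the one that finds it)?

512 hashes to 6; slot 6 is free -> place at 6.
642 hashes to 3; slot 3 is free -> place at 3.
85 hashes to 6; 6 taken -> place at 0.
492 hashes to 0; 0 taken -> place at 1.
Table: [85, 492, ., 642, ., ., 512]
Lookup 85: h=6, probe 6,0 → found at 0.

2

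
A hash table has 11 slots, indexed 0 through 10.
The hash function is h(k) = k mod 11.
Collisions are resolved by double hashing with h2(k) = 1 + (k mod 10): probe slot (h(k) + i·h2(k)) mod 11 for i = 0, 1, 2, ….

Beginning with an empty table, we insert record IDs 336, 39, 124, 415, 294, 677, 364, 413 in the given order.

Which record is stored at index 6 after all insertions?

336 hashes to 6; slot 6 is free -> place at 6.
39 hashes to 6, h2=10; 6 taken -> place at 5.
124 hashes to 3; slot 3 is free -> place at 3.
415 hashes to 8; slot 8 is free -> place at 8.
294 hashes to 8, h2=5; 8 taken -> place at 2.
677 hashes to 6, h2=8; 6,3 taken -> place at 0.
364 hashes to 1; slot 1 is free -> place at 1.
413 hashes to 6, h2=4; 6 taken -> place at 10.
Table: [677, 364, 294, 124, —, 39, 336, —, 415, —, 413]

336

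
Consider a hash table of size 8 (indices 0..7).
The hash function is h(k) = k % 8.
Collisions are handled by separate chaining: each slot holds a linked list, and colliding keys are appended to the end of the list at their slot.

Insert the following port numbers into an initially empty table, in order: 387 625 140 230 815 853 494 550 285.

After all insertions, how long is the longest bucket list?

387 -> bucket 3
625 -> bucket 1
140 -> bucket 4
230 -> bucket 6
815 -> bucket 7
853 -> bucket 5
494 -> bucket 6 (collision)
550 -> bucket 6 (collision)
285 -> bucket 5 (collision)
Final buckets:
0: -
1: 625
2: -
3: 387
4: 140
5: 853 -> 285
6: 230 -> 494 -> 550
7: 815

3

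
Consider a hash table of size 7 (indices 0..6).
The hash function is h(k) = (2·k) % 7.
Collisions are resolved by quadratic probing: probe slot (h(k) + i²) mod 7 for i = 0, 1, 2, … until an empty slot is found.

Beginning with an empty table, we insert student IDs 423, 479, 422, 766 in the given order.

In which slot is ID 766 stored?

Insert 423: h=6, slot 6 empty -> index 6.
Insert 479: h=6, slot 6 occupied -> index 0.
Insert 422: h=4, slot 4 empty -> index 4.
Insert 766: h=6, slots 6,0 occupied -> index 3.
Table: [479, -, -, 766, 422, -, 423]

3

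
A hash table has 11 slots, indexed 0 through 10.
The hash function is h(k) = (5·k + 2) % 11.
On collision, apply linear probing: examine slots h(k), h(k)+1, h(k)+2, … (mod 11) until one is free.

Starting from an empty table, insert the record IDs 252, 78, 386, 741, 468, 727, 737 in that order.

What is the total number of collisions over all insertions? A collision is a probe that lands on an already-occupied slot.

7

252 hashes to 8; slot 8 is free → place at 8.
78 hashes to 7; slot 7 is free → place at 7.
386 hashes to 7; 7,8 taken → place at 9.
741 hashes to 0; slot 0 is free → place at 0.
468 hashes to 10; slot 10 is free → place at 10.
727 hashes to 7; 7,8,9,10,0 taken → place at 1.
737 hashes to 2; slot 2 is free → place at 2.
Table: [741, 727, 737, ., ., ., ., 78, 252, 386, 468]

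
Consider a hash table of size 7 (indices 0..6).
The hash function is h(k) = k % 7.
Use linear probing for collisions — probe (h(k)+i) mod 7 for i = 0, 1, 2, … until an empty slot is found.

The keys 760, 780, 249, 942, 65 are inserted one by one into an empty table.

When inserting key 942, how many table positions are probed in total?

Insert 760: h=4, slot 4 empty → index 4.
Insert 780: h=3, slot 3 empty → index 3.
Insert 249: h=4, slot 4 occupied → index 5.
Insert 942: h=4, slots 4,5 occupied → index 6.
Insert 65: h=2, slot 2 empty → index 2.
Table: [∅, ∅, 65, 780, 760, 249, 942]

3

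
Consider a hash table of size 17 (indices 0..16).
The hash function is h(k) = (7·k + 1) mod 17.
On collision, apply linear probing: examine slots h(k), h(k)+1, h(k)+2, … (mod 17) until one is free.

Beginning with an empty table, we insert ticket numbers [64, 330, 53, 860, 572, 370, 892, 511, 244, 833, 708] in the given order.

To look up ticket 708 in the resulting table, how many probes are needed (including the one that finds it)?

3

64 hashes to 7; slot 7 is free → place at 7.
330 hashes to 16; slot 16 is free → place at 16.
53 hashes to 15; slot 15 is free → place at 15.
860 hashes to 3; slot 3 is free → place at 3.
572 hashes to 10; slot 10 is free → place at 10.
370 hashes to 7; 7 taken → place at 8.
892 hashes to 6; slot 6 is free → place at 6.
511 hashes to 8; 8 taken → place at 9.
244 hashes to 9; 9,10 taken → place at 11.
833 hashes to 1; slot 1 is free → place at 1.
708 hashes to 10; 10,11 taken → place at 12.
Table: [—, 833, —, 860, —, —, 892, 64, 370, 511, 572, 244, 708, —, —, 53, 330]
Lookup 708: h=10, probe 10,11,12 → found at 12.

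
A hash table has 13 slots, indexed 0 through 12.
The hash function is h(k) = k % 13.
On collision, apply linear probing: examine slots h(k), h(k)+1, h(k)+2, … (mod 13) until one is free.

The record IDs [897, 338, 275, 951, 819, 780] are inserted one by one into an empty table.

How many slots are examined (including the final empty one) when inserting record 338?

2

897: h=0 → slot 0
338: h=0, probe 0,1 → slot 1
275: h=2 → slot 2
951: h=2, probe 2,3 → slot 3
819: h=0, probe 0,1,2,3,4 → slot 4
780: h=0, probe 0,1,2,3,4,5 → slot 5
Table: [897, 338, 275, 951, 819, 780, _, _, _, _, _, _, _]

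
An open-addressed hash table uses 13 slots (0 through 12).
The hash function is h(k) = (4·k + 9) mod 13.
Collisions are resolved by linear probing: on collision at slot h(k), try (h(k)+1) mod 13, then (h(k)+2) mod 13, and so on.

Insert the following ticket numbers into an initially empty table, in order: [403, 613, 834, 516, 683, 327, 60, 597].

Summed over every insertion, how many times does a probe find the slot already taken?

Insert 403: h=9, slot 9 empty => index 9.
Insert 613: h=4, slot 4 empty => index 4.
Insert 834: h=4, slot 4 occupied => index 5.
Insert 516: h=6, slot 6 empty => index 6.
Insert 683: h=11, slot 11 empty => index 11.
Insert 327: h=4, slots 4,5,6 occupied => index 7.
Insert 60: h=2, slot 2 empty => index 2.
Insert 597: h=5, slots 5,6,7 occupied => index 8.
Table: [-, -, 60, -, 613, 834, 516, 327, 597, 403, -, 683, -]

7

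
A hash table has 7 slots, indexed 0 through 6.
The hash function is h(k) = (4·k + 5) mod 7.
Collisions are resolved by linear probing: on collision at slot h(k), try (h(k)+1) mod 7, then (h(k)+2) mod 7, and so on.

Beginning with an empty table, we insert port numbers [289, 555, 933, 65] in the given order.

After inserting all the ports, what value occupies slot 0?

555

Insert 289: h=6, slot 6 empty → index 6.
Insert 555: h=6, slot 6 occupied → index 0.
Insert 933: h=6, slots 6,0 occupied → index 1.
Insert 65: h=6, slots 6,0,1 occupied → index 2.
Table: [555, 933, 65, _, _, _, 289]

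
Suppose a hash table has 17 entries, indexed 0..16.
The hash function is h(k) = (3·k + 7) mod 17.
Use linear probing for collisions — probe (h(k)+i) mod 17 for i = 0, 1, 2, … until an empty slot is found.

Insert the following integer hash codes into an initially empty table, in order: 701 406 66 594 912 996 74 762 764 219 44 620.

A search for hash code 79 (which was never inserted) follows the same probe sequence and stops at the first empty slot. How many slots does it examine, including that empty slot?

6

Insert 701: h=2, slot 2 empty => index 2.
Insert 406: h=1, slot 1 empty => index 1.
Insert 66: h=1, slots 1,2 occupied => index 3.
Insert 594: h=4, slot 4 empty => index 4.
Insert 912: h=6, slot 6 empty => index 6.
Insert 996: h=3, slots 3,4 occupied => index 5.
Insert 74: h=8, slot 8 empty => index 8.
Insert 762: h=15, slot 15 empty => index 15.
Insert 764: h=4, slots 4,5,6 occupied => index 7.
Insert 219: h=1, slots 1,2,3,4,5,6,7,8 occupied => index 9.
Insert 44: h=3, slots 3,4,5,6,7,8,9 occupied => index 10.
Insert 620: h=14, slot 14 empty => index 14.
Table: [—, 406, 701, 66, 594, 996, 912, 764, 74, 219, 44, —, —, —, 620, 762, —]
Lookup 79: h=6, probe 6,7,8,9,10,11 → slot 11 empty, not found.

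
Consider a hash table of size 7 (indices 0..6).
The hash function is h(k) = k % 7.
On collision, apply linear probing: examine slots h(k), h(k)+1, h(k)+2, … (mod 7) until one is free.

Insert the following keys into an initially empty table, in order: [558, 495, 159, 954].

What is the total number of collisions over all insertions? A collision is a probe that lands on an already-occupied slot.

3

558: h=5 -> slot 5
495: h=5, probe 5,6 -> slot 6
159: h=5, probe 5,6,0 -> slot 0
954: h=2 -> slot 2
Table: [159, ., 954, ., ., 558, 495]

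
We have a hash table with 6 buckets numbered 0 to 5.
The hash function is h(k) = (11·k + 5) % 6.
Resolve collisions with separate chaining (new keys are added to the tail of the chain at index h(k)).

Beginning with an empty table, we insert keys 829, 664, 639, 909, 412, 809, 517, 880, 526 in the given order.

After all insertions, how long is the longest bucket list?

Insert 829: h=4, bucket 4 empty -> new chain.
Insert 664: h=1, bucket 1 empty -> new chain.
Insert 639: h=2, bucket 2 empty -> new chain.
Insert 909: h=2, bucket 2 nonempty -> append to chain.
Insert 412: h=1, bucket 1 nonempty -> append to chain.
Insert 809: h=0, bucket 0 empty -> new chain.
Insert 517: h=4, bucket 4 nonempty -> append to chain.
Insert 880: h=1, bucket 1 nonempty -> append to chain.
Insert 526: h=1, bucket 1 nonempty -> append to chain.
Final buckets:
0: 809
1: 664 -> 412 -> 880 -> 526
2: 639 -> 909
3: -
4: 829 -> 517
5: -

4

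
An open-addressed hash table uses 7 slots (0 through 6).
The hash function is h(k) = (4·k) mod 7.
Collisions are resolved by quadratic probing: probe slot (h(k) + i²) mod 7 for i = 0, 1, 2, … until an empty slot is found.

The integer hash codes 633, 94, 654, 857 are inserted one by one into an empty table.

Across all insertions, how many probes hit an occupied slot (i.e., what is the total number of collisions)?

633: h=5 => slot 5
94: h=5, probe 5,6 => slot 6
654: h=5, probe 5,6,2 => slot 2
857: h=5, probe 5,6,2,0 => slot 0
Table: [857, ∅, 654, ∅, ∅, 633, 94]

6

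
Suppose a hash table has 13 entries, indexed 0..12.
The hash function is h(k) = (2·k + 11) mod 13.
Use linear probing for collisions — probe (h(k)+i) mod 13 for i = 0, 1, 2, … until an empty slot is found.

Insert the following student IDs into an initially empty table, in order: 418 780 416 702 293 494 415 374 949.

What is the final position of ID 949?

4

418: h=2 -> slot 2
780: h=11 -> slot 11
416: h=11, probe 11,12 -> slot 12
702: h=11, probe 11,12,0 -> slot 0
293: h=12, probe 12,0,1 -> slot 1
494: h=11, probe 11,12,0,1,2,3 -> slot 3
415: h=9 -> slot 9
374: h=5 -> slot 5
949: h=11, probe 11,12,0,1,2,3,4 -> slot 4
Table: [702, 293, 418, 494, 949, 374, ∅, ∅, ∅, 415, ∅, 780, 416]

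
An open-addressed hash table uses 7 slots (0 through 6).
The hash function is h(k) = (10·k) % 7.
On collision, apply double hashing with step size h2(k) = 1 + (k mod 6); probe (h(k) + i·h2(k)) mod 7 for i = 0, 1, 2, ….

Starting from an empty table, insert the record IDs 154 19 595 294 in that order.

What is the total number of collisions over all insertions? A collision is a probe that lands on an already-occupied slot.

4

154 hashes to 0; slot 0 is free -> place at 0.
19 hashes to 1; slot 1 is free -> place at 1.
595 hashes to 0, h2=2; 0 taken -> place at 2.
294 hashes to 0, h2=1; 0,1,2 taken -> place at 3.
Table: [154, 19, 595, 294, _, _, _]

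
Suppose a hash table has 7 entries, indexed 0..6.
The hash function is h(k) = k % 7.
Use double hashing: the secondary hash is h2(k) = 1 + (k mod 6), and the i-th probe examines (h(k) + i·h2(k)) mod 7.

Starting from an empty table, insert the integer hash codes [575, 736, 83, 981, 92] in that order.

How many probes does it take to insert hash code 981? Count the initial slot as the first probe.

575 hashes to 1; slot 1 is free -> place at 1.
736 hashes to 1, h2=5; 1 taken -> place at 6.
83 hashes to 6, h2=6; 6 taken -> place at 5.
981 hashes to 1, h2=4; 1,5 taken -> place at 2.
92 hashes to 1, h2=3; 1 taken -> place at 4.
Table: [-, 575, 981, -, 92, 83, 736]

3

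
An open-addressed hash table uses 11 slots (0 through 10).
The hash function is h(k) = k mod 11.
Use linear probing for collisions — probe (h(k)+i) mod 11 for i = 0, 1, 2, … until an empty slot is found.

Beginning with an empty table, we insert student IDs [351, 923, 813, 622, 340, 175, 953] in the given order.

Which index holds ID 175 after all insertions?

351 hashes to 10; slot 10 is free => place at 10.
923 hashes to 10; 10 taken => place at 0.
813 hashes to 10; 10,0 taken => place at 1.
622 hashes to 6; slot 6 is free => place at 6.
340 hashes to 10; 10,0,1 taken => place at 2.
175 hashes to 10; 10,0,1,2 taken => place at 3.
953 hashes to 7; slot 7 is free => place at 7.
Table: [923, 813, 340, 175, -, -, 622, 953, -, -, 351]

3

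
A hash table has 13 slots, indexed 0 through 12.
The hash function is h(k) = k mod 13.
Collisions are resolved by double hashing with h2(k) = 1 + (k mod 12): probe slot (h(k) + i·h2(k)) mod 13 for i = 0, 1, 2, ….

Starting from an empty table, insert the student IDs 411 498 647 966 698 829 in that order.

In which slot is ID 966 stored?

411: h=8 → slot 8
498: h=4 → slot 4
647: h=10 → slot 10
966: h=4, h2=7, probe 4,11 → slot 11
698: h=9 → slot 9
829: h=10, h2=2, probe 10,12 → slot 12
Table: [-, -, -, -, 498, -, -, -, 411, 698, 647, 966, 829]

11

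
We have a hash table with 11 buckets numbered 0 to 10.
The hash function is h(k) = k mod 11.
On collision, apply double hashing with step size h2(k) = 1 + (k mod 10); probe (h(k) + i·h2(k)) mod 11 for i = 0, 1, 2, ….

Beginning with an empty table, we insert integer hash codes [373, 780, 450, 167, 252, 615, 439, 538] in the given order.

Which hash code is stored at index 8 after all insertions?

538

373: h=10 -> slot 10
780: h=10, h2=1, probe 10,0 -> slot 0
450: h=10, h2=1, probe 10,0,1 -> slot 1
167: h=2 -> slot 2
252: h=10, h2=3, probe 10,2,5 -> slot 5
615: h=10, h2=6, probe 10,5,0,6 -> slot 6
439: h=10, h2=10, probe 10,9 -> slot 9
538: h=10, h2=9, probe 10,8 -> slot 8
Table: [780, 450, 167, —, —, 252, 615, —, 538, 439, 373]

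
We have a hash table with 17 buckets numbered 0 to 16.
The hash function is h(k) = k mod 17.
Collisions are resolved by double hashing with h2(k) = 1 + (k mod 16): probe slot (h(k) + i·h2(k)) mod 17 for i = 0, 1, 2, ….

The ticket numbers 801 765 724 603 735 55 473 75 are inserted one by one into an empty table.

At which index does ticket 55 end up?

Insert 801: h=2, slot 2 empty => index 2.
Insert 765: h=0, slot 0 empty => index 0.
Insert 724: h=10, slot 10 empty => index 10.
Insert 603: h=8, slot 8 empty => index 8.
Insert 735: h=4, slot 4 empty => index 4.
Insert 55: h=4, h2=8, slot 4 occupied => index 12.
Insert 473: h=14, slot 14 empty => index 14.
Insert 75: h=7, slot 7 empty => index 7.
Table: [765, ., 801, ., 735, ., ., 75, 603, ., 724, ., 55, ., 473, ., .]

12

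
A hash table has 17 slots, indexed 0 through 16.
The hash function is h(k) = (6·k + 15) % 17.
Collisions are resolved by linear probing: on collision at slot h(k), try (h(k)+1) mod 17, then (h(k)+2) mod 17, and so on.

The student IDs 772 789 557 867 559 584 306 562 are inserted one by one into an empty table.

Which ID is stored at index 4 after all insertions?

562

772: h=6 -> slot 6
789: h=6, probe 6,7 -> slot 7
557: h=8 -> slot 8
867: h=15 -> slot 15
559: h=3 -> slot 3
584: h=0 -> slot 0
306: h=15, probe 15,16 -> slot 16
562: h=4 -> slot 4
Table: [584, -, -, 559, 562, -, 772, 789, 557, -, -, -, -, -, -, 867, 306]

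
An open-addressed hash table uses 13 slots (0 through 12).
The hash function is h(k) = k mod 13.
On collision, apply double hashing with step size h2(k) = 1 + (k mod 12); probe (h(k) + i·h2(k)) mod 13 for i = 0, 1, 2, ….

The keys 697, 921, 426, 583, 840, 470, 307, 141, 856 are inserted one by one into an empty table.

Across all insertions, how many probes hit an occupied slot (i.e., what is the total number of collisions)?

Insert 697: h=8, slot 8 empty → index 8.
Insert 921: h=11, slot 11 empty → index 11.
Insert 426: h=10, slot 10 empty → index 10.
Insert 583: h=11, h2=8, slot 11 occupied → index 6.
Insert 840: h=8, h2=1, slot 8 occupied → index 9.
Insert 470: h=2, slot 2 empty → index 2.
Insert 307: h=8, h2=8, slot 8 occupied → index 3.
Insert 141: h=11, h2=10, slots 11,8 occupied → index 5.
Insert 856: h=11, h2=5, slots 11,3,8 occupied → index 0.
Table: [856, ∅, 470, 307, ∅, 141, 583, ∅, 697, 840, 426, 921, ∅]

8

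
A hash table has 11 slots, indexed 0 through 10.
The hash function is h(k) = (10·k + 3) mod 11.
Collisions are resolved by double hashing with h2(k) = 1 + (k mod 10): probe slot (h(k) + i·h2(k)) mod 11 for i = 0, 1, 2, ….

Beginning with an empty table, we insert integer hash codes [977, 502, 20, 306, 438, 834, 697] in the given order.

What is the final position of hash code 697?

4

977: h=5 → slot 5
502: h=7 → slot 7
20: h=5, h2=1, probe 5,6 → slot 6
306: h=5, h2=7, probe 5,1 → slot 1
438: h=5, h2=9, probe 5,3 → slot 3
834: h=5, h2=5, probe 5,10 → slot 10
697: h=10, h2=8, probe 10,7,4 → slot 4
Table: [—, 306, —, 438, 697, 977, 20, 502, —, —, 834]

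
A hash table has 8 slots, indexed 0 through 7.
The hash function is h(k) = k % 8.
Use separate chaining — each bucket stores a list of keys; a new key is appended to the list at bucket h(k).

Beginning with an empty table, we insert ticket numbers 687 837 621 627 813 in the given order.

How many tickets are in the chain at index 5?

687 → bucket 7
837 → bucket 5
621 → bucket 5 (collision)
627 → bucket 3
813 → bucket 5 (collision)
Final buckets:
0: -
1: -
2: -
3: 627
4: -
5: 837 -> 621 -> 813
6: -
7: 687

3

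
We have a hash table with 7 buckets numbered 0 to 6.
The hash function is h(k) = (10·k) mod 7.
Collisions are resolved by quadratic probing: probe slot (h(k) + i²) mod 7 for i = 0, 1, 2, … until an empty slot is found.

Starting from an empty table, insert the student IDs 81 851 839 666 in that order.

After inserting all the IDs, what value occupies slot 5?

81: h=5 -> slot 5
851: h=5, probe 5,6 -> slot 6
839: h=4 -> slot 4
666: h=3 -> slot 3
Table: [., ., ., 666, 839, 81, 851]

81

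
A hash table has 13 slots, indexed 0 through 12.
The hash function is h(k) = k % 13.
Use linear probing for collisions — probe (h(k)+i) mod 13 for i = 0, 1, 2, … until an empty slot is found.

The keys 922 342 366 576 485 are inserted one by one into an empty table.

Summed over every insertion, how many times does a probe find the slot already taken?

3

922 hashes to 12; slot 12 is free → place at 12.
342 hashes to 4; slot 4 is free → place at 4.
366 hashes to 2; slot 2 is free → place at 2.
576 hashes to 4; 4 taken → place at 5.
485 hashes to 4; 4,5 taken → place at 6.
Table: [—, —, 366, —, 342, 576, 485, —, —, —, —, —, 922]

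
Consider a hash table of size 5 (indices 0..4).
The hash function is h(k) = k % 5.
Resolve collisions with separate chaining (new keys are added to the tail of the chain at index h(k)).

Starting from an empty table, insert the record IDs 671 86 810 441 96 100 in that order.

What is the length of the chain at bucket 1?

671 -> bucket 1
86 -> bucket 1 (collision)
810 -> bucket 0
441 -> bucket 1 (collision)
96 -> bucket 1 (collision)
100 -> bucket 0 (collision)
Final buckets:
0: 810 -> 100
1: 671 -> 86 -> 441 -> 96
2: .
3: .
4: .

4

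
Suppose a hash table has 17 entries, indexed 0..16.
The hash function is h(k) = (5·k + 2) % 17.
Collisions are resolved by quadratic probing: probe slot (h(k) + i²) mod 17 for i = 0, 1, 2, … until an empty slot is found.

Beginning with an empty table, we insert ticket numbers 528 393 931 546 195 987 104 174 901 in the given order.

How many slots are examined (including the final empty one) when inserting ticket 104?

4

528: h=7 → slot 7
393: h=12 → slot 12
931: h=16 → slot 16
546: h=12, probe 12,13 → slot 13
195: h=8 → slot 8
987: h=7, probe 7,8,11 → slot 11
104: h=12, probe 12,13,16,4 → slot 4
174: h=5 → slot 5
901: h=2 → slot 2
Table: [—, —, 901, —, 104, 174, —, 528, 195, —, —, 987, 393, 546, —, —, 931]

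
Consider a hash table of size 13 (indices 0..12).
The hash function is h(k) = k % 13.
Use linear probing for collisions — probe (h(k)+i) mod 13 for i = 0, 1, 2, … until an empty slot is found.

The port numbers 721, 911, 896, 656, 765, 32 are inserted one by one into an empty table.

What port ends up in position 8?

32

Insert 721: h=6, slot 6 empty -> index 6.
Insert 911: h=1, slot 1 empty -> index 1.
Insert 896: h=12, slot 12 empty -> index 12.
Insert 656: h=6, slot 6 occupied -> index 7.
Insert 765: h=11, slot 11 empty -> index 11.
Insert 32: h=6, slots 6,7 occupied -> index 8.
Table: [., 911, ., ., ., ., 721, 656, 32, ., ., 765, 896]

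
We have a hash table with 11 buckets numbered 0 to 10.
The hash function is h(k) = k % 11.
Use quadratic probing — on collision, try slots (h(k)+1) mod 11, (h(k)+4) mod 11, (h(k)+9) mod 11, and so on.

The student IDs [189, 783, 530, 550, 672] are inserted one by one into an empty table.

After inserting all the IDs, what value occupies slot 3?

783

189 hashes to 2; slot 2 is free → place at 2.
783 hashes to 2; 2 taken → place at 3.
530 hashes to 2; 2,3 taken → place at 6.
550 hashes to 0; slot 0 is free → place at 0.
672 hashes to 1; slot 1 is free → place at 1.
Table: [550, 672, 189, 783, -, -, 530, -, -, -, -]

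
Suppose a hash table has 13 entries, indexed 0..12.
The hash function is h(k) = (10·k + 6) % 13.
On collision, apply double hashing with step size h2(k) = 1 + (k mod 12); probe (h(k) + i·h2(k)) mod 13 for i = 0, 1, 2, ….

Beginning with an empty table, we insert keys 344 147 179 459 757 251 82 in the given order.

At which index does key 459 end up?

Insert 344: h=1, slot 1 empty → index 1.
Insert 147: h=7, slot 7 empty → index 7.
Insert 179: h=2, slot 2 empty → index 2.
Insert 459: h=7, h2=4, slot 7 occupied → index 11.
Insert 757: h=10, slot 10 empty → index 10.
Insert 251: h=7, h2=12, slot 7 occupied → index 6.
Insert 82: h=7, h2=11, slot 7 occupied → index 5.
Table: [—, 344, 179, —, —, 82, 251, 147, —, —, 757, 459, —]

11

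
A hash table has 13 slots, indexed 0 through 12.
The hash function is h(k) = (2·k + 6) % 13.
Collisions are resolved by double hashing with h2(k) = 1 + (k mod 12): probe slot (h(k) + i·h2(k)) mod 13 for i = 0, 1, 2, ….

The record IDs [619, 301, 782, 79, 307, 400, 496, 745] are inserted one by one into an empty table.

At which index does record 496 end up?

Insert 619: h=9, slot 9 empty → index 9.
Insert 301: h=10, slot 10 empty → index 10.
Insert 782: h=10, h2=3, slot 10 occupied → index 0.
Insert 79: h=8, slot 8 empty → index 8.
Insert 307: h=9, h2=8, slot 9 occupied → index 4.
Insert 400: h=0, h2=5, slot 0 occupied → index 5.
Insert 496: h=10, h2=5, slot 10 occupied → index 2.
Insert 745: h=1, slot 1 empty → index 1.
Table: [782, 745, 496, _, 307, 400, _, _, 79, 619, 301, _, _]

2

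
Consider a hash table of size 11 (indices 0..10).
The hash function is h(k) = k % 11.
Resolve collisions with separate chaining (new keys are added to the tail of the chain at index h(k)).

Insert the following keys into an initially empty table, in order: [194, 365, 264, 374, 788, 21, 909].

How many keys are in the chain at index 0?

194 -> bucket 7
365 -> bucket 2
264 -> bucket 0
374 -> bucket 0 (collision)
788 -> bucket 7 (collision)
21 -> bucket 10
909 -> bucket 7 (collision)
Final buckets:
0: 264 -> 374
1: _
2: 365
3: _
4: _
5: _
6: _
7: 194 -> 788 -> 909
8: _
9: _
10: 21

2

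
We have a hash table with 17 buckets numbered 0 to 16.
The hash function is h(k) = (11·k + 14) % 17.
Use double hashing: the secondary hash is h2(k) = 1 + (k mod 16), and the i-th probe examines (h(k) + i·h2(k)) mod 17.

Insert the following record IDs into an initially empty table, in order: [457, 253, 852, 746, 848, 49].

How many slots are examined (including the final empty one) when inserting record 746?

2

457 hashes to 9; slot 9 is free -> place at 9.
253 hashes to 9, h2=14; 9 taken -> place at 6.
852 hashes to 2; slot 2 is free -> place at 2.
746 hashes to 9, h2=11; 9 taken -> place at 3.
848 hashes to 9, h2=1; 9 taken -> place at 10.
49 hashes to 9, h2=2; 9 taken -> place at 11.
Table: [., ., 852, 746, ., ., 253, ., ., 457, 848, 49, ., ., ., ., .]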